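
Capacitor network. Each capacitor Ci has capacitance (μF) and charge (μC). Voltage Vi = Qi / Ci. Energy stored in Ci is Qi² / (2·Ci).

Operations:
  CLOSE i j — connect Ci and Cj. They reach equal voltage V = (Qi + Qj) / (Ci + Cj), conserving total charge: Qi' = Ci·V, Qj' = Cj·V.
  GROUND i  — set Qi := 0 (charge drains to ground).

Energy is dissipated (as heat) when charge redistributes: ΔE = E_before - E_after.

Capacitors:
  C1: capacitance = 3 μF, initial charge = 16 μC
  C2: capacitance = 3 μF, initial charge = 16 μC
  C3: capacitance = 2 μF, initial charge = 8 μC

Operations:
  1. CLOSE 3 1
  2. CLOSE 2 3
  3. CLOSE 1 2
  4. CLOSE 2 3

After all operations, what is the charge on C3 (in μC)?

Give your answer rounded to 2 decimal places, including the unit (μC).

Answer: 10.05 μC

Derivation:
Initial: C1(3μF, Q=16μC, V=5.33V), C2(3μF, Q=16μC, V=5.33V), C3(2μF, Q=8μC, V=4.00V)
Op 1: CLOSE 3-1: Q_total=24.00, C_total=5.00, V=4.80; Q3=9.60, Q1=14.40; dissipated=1.067
Op 2: CLOSE 2-3: Q_total=25.60, C_total=5.00, V=5.12; Q2=15.36, Q3=10.24; dissipated=0.171
Op 3: CLOSE 1-2: Q_total=29.76, C_total=6.00, V=4.96; Q1=14.88, Q2=14.88; dissipated=0.077
Op 4: CLOSE 2-3: Q_total=25.12, C_total=5.00, V=5.02; Q2=15.07, Q3=10.05; dissipated=0.015
Final charges: Q1=14.88, Q2=15.07, Q3=10.05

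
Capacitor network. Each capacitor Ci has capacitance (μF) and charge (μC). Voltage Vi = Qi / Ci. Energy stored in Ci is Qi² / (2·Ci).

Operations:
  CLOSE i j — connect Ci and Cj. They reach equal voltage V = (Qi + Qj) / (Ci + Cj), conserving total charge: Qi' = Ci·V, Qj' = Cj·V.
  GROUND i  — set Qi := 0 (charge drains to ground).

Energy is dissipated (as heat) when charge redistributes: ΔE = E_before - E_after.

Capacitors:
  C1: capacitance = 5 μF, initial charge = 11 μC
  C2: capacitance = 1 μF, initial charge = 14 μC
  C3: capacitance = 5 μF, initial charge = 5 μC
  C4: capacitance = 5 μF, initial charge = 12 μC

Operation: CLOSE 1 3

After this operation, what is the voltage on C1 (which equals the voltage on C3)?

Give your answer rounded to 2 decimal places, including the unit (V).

Initial: C1(5μF, Q=11μC, V=2.20V), C2(1μF, Q=14μC, V=14.00V), C3(5μF, Q=5μC, V=1.00V), C4(5μF, Q=12μC, V=2.40V)
Op 1: CLOSE 1-3: Q_total=16.00, C_total=10.00, V=1.60; Q1=8.00, Q3=8.00; dissipated=1.800

Answer: 1.60 V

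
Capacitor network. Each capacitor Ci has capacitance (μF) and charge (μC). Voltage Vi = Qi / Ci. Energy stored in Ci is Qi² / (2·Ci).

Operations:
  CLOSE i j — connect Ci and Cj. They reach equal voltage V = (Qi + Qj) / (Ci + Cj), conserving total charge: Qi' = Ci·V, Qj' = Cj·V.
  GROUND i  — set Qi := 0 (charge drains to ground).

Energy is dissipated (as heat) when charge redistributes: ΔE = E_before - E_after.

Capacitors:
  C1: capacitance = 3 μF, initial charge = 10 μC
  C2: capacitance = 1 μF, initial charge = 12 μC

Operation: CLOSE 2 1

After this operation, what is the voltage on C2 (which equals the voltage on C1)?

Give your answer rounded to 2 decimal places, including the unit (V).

Initial: C1(3μF, Q=10μC, V=3.33V), C2(1μF, Q=12μC, V=12.00V)
Op 1: CLOSE 2-1: Q_total=22.00, C_total=4.00, V=5.50; Q2=5.50, Q1=16.50; dissipated=28.167

Answer: 5.50 V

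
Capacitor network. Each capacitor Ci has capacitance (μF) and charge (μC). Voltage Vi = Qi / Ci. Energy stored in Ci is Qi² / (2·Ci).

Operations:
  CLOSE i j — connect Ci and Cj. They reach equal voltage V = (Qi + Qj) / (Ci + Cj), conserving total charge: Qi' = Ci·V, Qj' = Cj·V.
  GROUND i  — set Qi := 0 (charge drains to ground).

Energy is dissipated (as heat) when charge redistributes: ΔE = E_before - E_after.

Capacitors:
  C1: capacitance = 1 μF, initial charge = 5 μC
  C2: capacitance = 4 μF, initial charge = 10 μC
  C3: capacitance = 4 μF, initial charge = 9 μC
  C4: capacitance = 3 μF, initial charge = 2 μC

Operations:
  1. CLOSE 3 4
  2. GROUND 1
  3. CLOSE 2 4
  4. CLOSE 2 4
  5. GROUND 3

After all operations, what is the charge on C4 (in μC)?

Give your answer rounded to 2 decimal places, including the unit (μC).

Initial: C1(1μF, Q=5μC, V=5.00V), C2(4μF, Q=10μC, V=2.50V), C3(4μF, Q=9μC, V=2.25V), C4(3μF, Q=2μC, V=0.67V)
Op 1: CLOSE 3-4: Q_total=11.00, C_total=7.00, V=1.57; Q3=6.29, Q4=4.71; dissipated=2.149
Op 2: GROUND 1: Q1=0; energy lost=12.500
Op 3: CLOSE 2-4: Q_total=14.71, C_total=7.00, V=2.10; Q2=8.41, Q4=6.31; dissipated=0.739
Op 4: CLOSE 2-4: Q_total=14.71, C_total=7.00, V=2.10; Q2=8.41, Q4=6.31; dissipated=0.000
Op 5: GROUND 3: Q3=0; energy lost=4.939
Final charges: Q1=0.00, Q2=8.41, Q3=0.00, Q4=6.31

Answer: 6.31 μC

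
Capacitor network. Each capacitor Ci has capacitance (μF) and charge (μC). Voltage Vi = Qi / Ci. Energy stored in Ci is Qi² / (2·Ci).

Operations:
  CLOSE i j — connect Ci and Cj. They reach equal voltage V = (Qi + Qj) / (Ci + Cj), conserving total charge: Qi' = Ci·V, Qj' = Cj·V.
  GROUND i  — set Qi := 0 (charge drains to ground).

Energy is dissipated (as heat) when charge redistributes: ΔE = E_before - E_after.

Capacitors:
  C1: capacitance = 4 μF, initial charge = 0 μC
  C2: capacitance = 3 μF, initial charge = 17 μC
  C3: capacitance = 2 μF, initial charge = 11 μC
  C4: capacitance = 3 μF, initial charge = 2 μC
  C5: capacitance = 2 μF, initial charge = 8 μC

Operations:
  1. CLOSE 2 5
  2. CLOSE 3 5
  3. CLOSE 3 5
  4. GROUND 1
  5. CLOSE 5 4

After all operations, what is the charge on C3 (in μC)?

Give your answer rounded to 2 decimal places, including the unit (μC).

Answer: 10.50 μC

Derivation:
Initial: C1(4μF, Q=0μC, V=0.00V), C2(3μF, Q=17μC, V=5.67V), C3(2μF, Q=11μC, V=5.50V), C4(3μF, Q=2μC, V=0.67V), C5(2μF, Q=8μC, V=4.00V)
Op 1: CLOSE 2-5: Q_total=25.00, C_total=5.00, V=5.00; Q2=15.00, Q5=10.00; dissipated=1.667
Op 2: CLOSE 3-5: Q_total=21.00, C_total=4.00, V=5.25; Q3=10.50, Q5=10.50; dissipated=0.125
Op 3: CLOSE 3-5: Q_total=21.00, C_total=4.00, V=5.25; Q3=10.50, Q5=10.50; dissipated=0.000
Op 4: GROUND 1: Q1=0; energy lost=0.000
Op 5: CLOSE 5-4: Q_total=12.50, C_total=5.00, V=2.50; Q5=5.00, Q4=7.50; dissipated=12.604
Final charges: Q1=0.00, Q2=15.00, Q3=10.50, Q4=7.50, Q5=5.00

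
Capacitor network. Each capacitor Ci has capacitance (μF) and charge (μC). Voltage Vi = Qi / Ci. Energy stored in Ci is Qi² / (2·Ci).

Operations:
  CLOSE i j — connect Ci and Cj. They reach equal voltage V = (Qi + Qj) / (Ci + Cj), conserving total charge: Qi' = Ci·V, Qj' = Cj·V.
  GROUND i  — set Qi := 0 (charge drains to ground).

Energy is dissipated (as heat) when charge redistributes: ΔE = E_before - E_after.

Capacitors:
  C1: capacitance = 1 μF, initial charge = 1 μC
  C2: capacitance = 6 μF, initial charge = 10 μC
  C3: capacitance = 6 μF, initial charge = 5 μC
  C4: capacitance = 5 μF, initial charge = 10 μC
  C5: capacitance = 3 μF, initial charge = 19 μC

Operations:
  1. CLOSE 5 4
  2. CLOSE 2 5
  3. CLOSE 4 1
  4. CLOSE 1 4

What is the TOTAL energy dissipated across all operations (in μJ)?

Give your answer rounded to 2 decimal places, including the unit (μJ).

Answer: 24.31 μJ

Derivation:
Initial: C1(1μF, Q=1μC, V=1.00V), C2(6μF, Q=10μC, V=1.67V), C3(6μF, Q=5μC, V=0.83V), C4(5μF, Q=10μC, V=2.00V), C5(3μF, Q=19μC, V=6.33V)
Op 1: CLOSE 5-4: Q_total=29.00, C_total=8.00, V=3.62; Q5=10.88, Q4=18.12; dissipated=17.604
Op 2: CLOSE 2-5: Q_total=20.88, C_total=9.00, V=2.32; Q2=13.92, Q5=6.96; dissipated=3.835
Op 3: CLOSE 4-1: Q_total=19.12, C_total=6.00, V=3.19; Q4=15.94, Q1=3.19; dissipated=2.871
Op 4: CLOSE 1-4: Q_total=19.12, C_total=6.00, V=3.19; Q1=3.19, Q4=15.94; dissipated=0.000
Total dissipated: 24.310 μJ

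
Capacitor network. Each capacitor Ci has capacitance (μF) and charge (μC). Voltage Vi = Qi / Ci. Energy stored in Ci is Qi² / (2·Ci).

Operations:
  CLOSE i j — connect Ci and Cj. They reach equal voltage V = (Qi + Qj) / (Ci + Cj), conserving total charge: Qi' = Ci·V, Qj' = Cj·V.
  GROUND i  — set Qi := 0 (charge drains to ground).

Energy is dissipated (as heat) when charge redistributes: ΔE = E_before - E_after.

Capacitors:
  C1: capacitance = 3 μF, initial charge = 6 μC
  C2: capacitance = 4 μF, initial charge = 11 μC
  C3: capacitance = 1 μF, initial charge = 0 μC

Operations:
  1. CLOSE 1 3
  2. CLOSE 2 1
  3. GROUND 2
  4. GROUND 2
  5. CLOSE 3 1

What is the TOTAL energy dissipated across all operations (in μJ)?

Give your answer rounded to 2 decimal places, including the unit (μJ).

Answer: 12.84 μJ

Derivation:
Initial: C1(3μF, Q=6μC, V=2.00V), C2(4μF, Q=11μC, V=2.75V), C3(1μF, Q=0μC, V=0.00V)
Op 1: CLOSE 1-3: Q_total=6.00, C_total=4.00, V=1.50; Q1=4.50, Q3=1.50; dissipated=1.500
Op 2: CLOSE 2-1: Q_total=15.50, C_total=7.00, V=2.21; Q2=8.86, Q1=6.64; dissipated=1.339
Op 3: GROUND 2: Q2=0; energy lost=9.806
Op 4: GROUND 2: Q2=0; energy lost=0.000
Op 5: CLOSE 3-1: Q_total=8.14, C_total=4.00, V=2.04; Q3=2.04, Q1=6.11; dissipated=0.191
Total dissipated: 12.837 μJ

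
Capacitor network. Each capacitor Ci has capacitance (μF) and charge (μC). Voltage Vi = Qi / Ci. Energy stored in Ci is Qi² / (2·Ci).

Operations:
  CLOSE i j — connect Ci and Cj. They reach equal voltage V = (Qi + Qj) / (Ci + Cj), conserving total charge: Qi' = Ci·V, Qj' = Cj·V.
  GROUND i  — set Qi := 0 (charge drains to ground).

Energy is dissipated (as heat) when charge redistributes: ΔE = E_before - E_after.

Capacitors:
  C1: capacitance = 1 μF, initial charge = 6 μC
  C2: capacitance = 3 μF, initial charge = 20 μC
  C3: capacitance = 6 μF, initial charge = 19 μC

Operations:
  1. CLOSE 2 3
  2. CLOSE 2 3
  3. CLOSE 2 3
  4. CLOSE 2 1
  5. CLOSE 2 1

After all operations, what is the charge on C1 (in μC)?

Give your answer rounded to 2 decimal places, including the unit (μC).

Answer: 4.75 μC

Derivation:
Initial: C1(1μF, Q=6μC, V=6.00V), C2(3μF, Q=20μC, V=6.67V), C3(6μF, Q=19μC, V=3.17V)
Op 1: CLOSE 2-3: Q_total=39.00, C_total=9.00, V=4.33; Q2=13.00, Q3=26.00; dissipated=12.250
Op 2: CLOSE 2-3: Q_total=39.00, C_total=9.00, V=4.33; Q2=13.00, Q3=26.00; dissipated=0.000
Op 3: CLOSE 2-3: Q_total=39.00, C_total=9.00, V=4.33; Q2=13.00, Q3=26.00; dissipated=0.000
Op 4: CLOSE 2-1: Q_total=19.00, C_total=4.00, V=4.75; Q2=14.25, Q1=4.75; dissipated=1.042
Op 5: CLOSE 2-1: Q_total=19.00, C_total=4.00, V=4.75; Q2=14.25, Q1=4.75; dissipated=0.000
Final charges: Q1=4.75, Q2=14.25, Q3=26.00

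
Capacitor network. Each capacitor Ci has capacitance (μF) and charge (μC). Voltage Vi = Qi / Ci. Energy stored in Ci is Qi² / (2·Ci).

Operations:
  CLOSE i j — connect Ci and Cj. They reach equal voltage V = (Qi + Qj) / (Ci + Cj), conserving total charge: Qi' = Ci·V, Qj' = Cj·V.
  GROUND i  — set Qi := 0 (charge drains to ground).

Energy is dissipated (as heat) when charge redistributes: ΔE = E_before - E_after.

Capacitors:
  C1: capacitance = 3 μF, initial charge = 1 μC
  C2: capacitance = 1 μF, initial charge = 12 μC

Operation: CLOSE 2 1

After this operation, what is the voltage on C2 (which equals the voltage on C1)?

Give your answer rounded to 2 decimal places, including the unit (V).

Answer: 3.25 V

Derivation:
Initial: C1(3μF, Q=1μC, V=0.33V), C2(1μF, Q=12μC, V=12.00V)
Op 1: CLOSE 2-1: Q_total=13.00, C_total=4.00, V=3.25; Q2=3.25, Q1=9.75; dissipated=51.042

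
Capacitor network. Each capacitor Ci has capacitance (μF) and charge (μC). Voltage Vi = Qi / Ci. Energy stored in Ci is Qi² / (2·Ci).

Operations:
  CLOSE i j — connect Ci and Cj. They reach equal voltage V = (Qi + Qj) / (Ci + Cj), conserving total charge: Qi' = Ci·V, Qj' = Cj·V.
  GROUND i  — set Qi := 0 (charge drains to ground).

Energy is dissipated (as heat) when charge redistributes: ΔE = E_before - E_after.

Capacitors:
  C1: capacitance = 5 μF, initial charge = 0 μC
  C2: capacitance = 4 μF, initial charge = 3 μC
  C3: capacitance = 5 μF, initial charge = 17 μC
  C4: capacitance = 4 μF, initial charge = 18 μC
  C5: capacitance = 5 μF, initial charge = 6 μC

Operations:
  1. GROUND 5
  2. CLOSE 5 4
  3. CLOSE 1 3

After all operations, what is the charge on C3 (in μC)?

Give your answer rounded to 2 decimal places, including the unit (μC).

Answer: 8.50 μC

Derivation:
Initial: C1(5μF, Q=0μC, V=0.00V), C2(4μF, Q=3μC, V=0.75V), C3(5μF, Q=17μC, V=3.40V), C4(4μF, Q=18μC, V=4.50V), C5(5μF, Q=6μC, V=1.20V)
Op 1: GROUND 5: Q5=0; energy lost=3.600
Op 2: CLOSE 5-4: Q_total=18.00, C_total=9.00, V=2.00; Q5=10.00, Q4=8.00; dissipated=22.500
Op 3: CLOSE 1-3: Q_total=17.00, C_total=10.00, V=1.70; Q1=8.50, Q3=8.50; dissipated=14.450
Final charges: Q1=8.50, Q2=3.00, Q3=8.50, Q4=8.00, Q5=10.00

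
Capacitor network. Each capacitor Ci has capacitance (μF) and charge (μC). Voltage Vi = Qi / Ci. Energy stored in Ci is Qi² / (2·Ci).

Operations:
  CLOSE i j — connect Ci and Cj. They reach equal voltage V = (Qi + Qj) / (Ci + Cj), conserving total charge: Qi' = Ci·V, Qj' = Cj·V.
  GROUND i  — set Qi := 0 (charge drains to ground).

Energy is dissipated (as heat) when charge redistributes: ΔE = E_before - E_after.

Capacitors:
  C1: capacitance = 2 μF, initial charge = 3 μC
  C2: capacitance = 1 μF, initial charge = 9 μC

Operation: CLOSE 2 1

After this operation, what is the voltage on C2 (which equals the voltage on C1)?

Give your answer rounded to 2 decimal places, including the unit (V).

Initial: C1(2μF, Q=3μC, V=1.50V), C2(1μF, Q=9μC, V=9.00V)
Op 1: CLOSE 2-1: Q_total=12.00, C_total=3.00, V=4.00; Q2=4.00, Q1=8.00; dissipated=18.750

Answer: 4.00 V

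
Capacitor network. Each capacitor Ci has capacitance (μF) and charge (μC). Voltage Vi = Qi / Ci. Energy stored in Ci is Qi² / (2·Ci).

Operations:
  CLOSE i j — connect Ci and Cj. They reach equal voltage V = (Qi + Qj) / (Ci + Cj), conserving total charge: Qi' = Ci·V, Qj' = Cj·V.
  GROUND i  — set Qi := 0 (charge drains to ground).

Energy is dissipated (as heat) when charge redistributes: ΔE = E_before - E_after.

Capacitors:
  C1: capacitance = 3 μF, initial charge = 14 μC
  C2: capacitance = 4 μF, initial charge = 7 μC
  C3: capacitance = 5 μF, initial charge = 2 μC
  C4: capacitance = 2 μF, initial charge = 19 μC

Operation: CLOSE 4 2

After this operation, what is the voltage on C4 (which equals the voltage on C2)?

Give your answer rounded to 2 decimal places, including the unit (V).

Answer: 4.33 V

Derivation:
Initial: C1(3μF, Q=14μC, V=4.67V), C2(4μF, Q=7μC, V=1.75V), C3(5μF, Q=2μC, V=0.40V), C4(2μF, Q=19μC, V=9.50V)
Op 1: CLOSE 4-2: Q_total=26.00, C_total=6.00, V=4.33; Q4=8.67, Q2=17.33; dissipated=40.042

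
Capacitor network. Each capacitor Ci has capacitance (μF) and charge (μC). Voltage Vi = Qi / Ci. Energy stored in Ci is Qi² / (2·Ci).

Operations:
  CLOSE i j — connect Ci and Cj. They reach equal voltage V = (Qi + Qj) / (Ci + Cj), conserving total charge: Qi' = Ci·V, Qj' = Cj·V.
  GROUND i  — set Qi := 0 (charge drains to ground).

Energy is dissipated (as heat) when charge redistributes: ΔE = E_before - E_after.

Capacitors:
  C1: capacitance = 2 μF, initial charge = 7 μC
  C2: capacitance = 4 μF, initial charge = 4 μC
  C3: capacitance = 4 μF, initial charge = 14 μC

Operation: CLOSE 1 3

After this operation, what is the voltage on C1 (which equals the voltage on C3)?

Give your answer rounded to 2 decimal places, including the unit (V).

Initial: C1(2μF, Q=7μC, V=3.50V), C2(4μF, Q=4μC, V=1.00V), C3(4μF, Q=14μC, V=3.50V)
Op 1: CLOSE 1-3: Q_total=21.00, C_total=6.00, V=3.50; Q1=7.00, Q3=14.00; dissipated=0.000

Answer: 3.50 V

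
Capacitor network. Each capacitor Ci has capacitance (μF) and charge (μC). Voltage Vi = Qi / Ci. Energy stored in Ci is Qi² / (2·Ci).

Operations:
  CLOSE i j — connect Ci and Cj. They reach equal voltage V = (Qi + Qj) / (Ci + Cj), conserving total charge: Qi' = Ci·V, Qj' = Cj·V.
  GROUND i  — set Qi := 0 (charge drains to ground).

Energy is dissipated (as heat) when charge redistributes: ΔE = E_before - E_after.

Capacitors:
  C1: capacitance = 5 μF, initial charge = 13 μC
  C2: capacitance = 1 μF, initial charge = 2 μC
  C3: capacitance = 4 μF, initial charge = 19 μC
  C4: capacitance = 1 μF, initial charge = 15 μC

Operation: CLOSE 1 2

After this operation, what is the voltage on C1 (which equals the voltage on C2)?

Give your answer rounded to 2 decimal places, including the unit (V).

Initial: C1(5μF, Q=13μC, V=2.60V), C2(1μF, Q=2μC, V=2.00V), C3(4μF, Q=19μC, V=4.75V), C4(1μF, Q=15μC, V=15.00V)
Op 1: CLOSE 1-2: Q_total=15.00, C_total=6.00, V=2.50; Q1=12.50, Q2=2.50; dissipated=0.150

Answer: 2.50 V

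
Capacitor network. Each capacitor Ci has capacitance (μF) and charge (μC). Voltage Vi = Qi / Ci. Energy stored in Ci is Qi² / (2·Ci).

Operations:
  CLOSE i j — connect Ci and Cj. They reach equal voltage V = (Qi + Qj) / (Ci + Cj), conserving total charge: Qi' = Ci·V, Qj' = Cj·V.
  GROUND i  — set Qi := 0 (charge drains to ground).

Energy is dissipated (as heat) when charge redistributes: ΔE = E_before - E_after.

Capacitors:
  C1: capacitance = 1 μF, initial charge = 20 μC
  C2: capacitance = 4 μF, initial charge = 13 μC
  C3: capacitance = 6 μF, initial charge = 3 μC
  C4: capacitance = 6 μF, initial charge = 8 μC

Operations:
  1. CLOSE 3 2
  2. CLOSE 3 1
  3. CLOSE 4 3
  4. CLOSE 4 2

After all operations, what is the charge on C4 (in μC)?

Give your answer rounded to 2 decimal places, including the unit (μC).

Initial: C1(1μF, Q=20μC, V=20.00V), C2(4μF, Q=13μC, V=3.25V), C3(6μF, Q=3μC, V=0.50V), C4(6μF, Q=8μC, V=1.33V)
Op 1: CLOSE 3-2: Q_total=16.00, C_total=10.00, V=1.60; Q3=9.60, Q2=6.40; dissipated=9.075
Op 2: CLOSE 3-1: Q_total=29.60, C_total=7.00, V=4.23; Q3=25.37, Q1=4.23; dissipated=145.097
Op 3: CLOSE 4-3: Q_total=33.37, C_total=12.00, V=2.78; Q4=16.69, Q3=16.69; dissipated=12.574
Op 4: CLOSE 4-2: Q_total=23.09, C_total=10.00, V=2.31; Q4=13.85, Q2=9.23; dissipated=1.674
Final charges: Q1=4.23, Q2=9.23, Q3=16.69, Q4=13.85

Answer: 13.85 μC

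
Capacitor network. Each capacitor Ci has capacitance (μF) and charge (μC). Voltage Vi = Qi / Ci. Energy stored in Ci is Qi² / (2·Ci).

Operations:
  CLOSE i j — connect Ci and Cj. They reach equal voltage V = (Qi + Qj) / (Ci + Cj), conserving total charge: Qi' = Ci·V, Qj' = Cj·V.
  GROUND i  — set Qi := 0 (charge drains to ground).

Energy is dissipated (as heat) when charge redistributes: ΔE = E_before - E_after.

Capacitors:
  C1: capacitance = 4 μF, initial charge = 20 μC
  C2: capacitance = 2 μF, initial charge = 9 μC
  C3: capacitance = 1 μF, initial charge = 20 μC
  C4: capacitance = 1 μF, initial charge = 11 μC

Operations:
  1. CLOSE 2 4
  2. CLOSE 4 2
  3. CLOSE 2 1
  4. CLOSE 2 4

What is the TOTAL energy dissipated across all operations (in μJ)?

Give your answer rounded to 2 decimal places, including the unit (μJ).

Answer: 16.35 μJ

Derivation:
Initial: C1(4μF, Q=20μC, V=5.00V), C2(2μF, Q=9μC, V=4.50V), C3(1μF, Q=20μC, V=20.00V), C4(1μF, Q=11μC, V=11.00V)
Op 1: CLOSE 2-4: Q_total=20.00, C_total=3.00, V=6.67; Q2=13.33, Q4=6.67; dissipated=14.083
Op 2: CLOSE 4-2: Q_total=20.00, C_total=3.00, V=6.67; Q4=6.67, Q2=13.33; dissipated=0.000
Op 3: CLOSE 2-1: Q_total=33.33, C_total=6.00, V=5.56; Q2=11.11, Q1=22.22; dissipated=1.852
Op 4: CLOSE 2-4: Q_total=17.78, C_total=3.00, V=5.93; Q2=11.85, Q4=5.93; dissipated=0.412
Total dissipated: 16.347 μJ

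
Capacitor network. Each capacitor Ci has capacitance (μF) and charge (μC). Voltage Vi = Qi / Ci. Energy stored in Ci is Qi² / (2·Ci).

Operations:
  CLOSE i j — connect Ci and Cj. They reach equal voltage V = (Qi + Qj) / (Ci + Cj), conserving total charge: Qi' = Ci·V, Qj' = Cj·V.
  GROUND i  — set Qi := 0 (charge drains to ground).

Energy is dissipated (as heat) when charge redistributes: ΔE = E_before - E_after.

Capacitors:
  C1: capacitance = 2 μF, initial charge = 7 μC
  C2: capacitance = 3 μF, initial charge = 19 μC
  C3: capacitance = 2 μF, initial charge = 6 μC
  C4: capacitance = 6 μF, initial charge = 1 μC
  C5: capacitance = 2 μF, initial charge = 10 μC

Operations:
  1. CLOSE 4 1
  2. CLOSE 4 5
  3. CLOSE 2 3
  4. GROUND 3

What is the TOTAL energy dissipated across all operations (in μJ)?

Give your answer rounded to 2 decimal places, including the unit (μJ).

Initial: C1(2μF, Q=7μC, V=3.50V), C2(3μF, Q=19μC, V=6.33V), C3(2μF, Q=6μC, V=3.00V), C4(6μF, Q=1μC, V=0.17V), C5(2μF, Q=10μC, V=5.00V)
Op 1: CLOSE 4-1: Q_total=8.00, C_total=8.00, V=1.00; Q4=6.00, Q1=2.00; dissipated=8.333
Op 2: CLOSE 4-5: Q_total=16.00, C_total=8.00, V=2.00; Q4=12.00, Q5=4.00; dissipated=12.000
Op 3: CLOSE 2-3: Q_total=25.00, C_total=5.00, V=5.00; Q2=15.00, Q3=10.00; dissipated=6.667
Op 4: GROUND 3: Q3=0; energy lost=25.000
Total dissipated: 52.000 μJ

Answer: 52.00 μJ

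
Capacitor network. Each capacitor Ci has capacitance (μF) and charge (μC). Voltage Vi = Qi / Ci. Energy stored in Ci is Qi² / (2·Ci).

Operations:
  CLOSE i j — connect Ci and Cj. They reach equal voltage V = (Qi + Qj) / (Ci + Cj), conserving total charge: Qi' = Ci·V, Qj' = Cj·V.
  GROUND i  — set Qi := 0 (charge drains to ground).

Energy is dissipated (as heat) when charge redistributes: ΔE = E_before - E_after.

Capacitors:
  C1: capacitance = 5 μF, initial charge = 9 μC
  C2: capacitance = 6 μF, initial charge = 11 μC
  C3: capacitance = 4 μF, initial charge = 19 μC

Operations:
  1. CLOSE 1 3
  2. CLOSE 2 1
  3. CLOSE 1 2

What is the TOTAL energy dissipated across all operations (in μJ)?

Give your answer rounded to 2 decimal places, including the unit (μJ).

Answer: 11.90 μJ

Derivation:
Initial: C1(5μF, Q=9μC, V=1.80V), C2(6μF, Q=11μC, V=1.83V), C3(4μF, Q=19μC, V=4.75V)
Op 1: CLOSE 1-3: Q_total=28.00, C_total=9.00, V=3.11; Q1=15.56, Q3=12.44; dissipated=9.669
Op 2: CLOSE 2-1: Q_total=26.56, C_total=11.00, V=2.41; Q2=14.48, Q1=12.07; dissipated=2.226
Op 3: CLOSE 1-2: Q_total=26.56, C_total=11.00, V=2.41; Q1=12.07, Q2=14.48; dissipated=0.000
Total dissipated: 11.896 μJ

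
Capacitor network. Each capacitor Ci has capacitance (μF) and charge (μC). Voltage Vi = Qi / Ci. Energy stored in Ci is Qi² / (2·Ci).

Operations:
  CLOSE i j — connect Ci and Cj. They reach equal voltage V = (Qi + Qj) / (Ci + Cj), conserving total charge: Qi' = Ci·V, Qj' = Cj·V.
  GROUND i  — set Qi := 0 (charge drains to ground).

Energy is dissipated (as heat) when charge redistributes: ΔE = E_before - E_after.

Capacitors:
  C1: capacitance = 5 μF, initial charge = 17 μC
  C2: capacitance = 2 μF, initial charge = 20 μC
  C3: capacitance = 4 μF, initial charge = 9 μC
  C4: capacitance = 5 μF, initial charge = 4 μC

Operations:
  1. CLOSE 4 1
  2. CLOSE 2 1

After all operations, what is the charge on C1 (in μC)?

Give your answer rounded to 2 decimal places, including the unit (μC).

Initial: C1(5μF, Q=17μC, V=3.40V), C2(2μF, Q=20μC, V=10.00V), C3(4μF, Q=9μC, V=2.25V), C4(5μF, Q=4μC, V=0.80V)
Op 1: CLOSE 4-1: Q_total=21.00, C_total=10.00, V=2.10; Q4=10.50, Q1=10.50; dissipated=8.450
Op 2: CLOSE 2-1: Q_total=30.50, C_total=7.00, V=4.36; Q2=8.71, Q1=21.79; dissipated=44.579
Final charges: Q1=21.79, Q2=8.71, Q3=9.00, Q4=10.50

Answer: 21.79 μC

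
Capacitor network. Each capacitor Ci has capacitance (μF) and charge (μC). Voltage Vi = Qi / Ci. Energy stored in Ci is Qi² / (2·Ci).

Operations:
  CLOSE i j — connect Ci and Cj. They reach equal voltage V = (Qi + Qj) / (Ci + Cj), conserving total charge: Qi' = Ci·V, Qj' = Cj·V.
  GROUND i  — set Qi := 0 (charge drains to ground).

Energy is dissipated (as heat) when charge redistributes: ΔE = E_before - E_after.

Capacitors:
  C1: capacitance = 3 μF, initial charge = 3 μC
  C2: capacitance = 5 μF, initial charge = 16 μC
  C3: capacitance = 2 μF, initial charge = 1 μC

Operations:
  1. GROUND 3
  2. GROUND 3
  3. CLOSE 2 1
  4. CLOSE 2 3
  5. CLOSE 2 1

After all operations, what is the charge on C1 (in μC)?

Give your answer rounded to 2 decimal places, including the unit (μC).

Answer: 5.85 μC

Derivation:
Initial: C1(3μF, Q=3μC, V=1.00V), C2(5μF, Q=16μC, V=3.20V), C3(2μF, Q=1μC, V=0.50V)
Op 1: GROUND 3: Q3=0; energy lost=0.250
Op 2: GROUND 3: Q3=0; energy lost=0.000
Op 3: CLOSE 2-1: Q_total=19.00, C_total=8.00, V=2.38; Q2=11.88, Q1=7.12; dissipated=4.537
Op 4: CLOSE 2-3: Q_total=11.88, C_total=7.00, V=1.70; Q2=8.48, Q3=3.39; dissipated=4.029
Op 5: CLOSE 2-1: Q_total=15.61, C_total=8.00, V=1.95; Q2=9.75, Q1=5.85; dissipated=0.432
Final charges: Q1=5.85, Q2=9.75, Q3=3.39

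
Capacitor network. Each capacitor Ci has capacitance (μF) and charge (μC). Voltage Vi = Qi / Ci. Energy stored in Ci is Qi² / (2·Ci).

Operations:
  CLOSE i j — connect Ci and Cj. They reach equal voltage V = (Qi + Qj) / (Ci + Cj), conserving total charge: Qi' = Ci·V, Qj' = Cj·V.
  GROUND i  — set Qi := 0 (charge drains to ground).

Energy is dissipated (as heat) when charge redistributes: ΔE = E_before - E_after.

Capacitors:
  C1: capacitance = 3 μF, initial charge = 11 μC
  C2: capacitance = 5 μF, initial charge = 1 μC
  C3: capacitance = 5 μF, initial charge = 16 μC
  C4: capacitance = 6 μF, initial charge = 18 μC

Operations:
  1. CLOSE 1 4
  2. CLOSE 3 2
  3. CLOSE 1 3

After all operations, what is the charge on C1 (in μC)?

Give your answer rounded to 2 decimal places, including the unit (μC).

Answer: 6.81 μC

Derivation:
Initial: C1(3μF, Q=11μC, V=3.67V), C2(5μF, Q=1μC, V=0.20V), C3(5μF, Q=16μC, V=3.20V), C4(6μF, Q=18μC, V=3.00V)
Op 1: CLOSE 1-4: Q_total=29.00, C_total=9.00, V=3.22; Q1=9.67, Q4=19.33; dissipated=0.444
Op 2: CLOSE 3-2: Q_total=17.00, C_total=10.00, V=1.70; Q3=8.50, Q2=8.50; dissipated=11.250
Op 3: CLOSE 1-3: Q_total=18.17, C_total=8.00, V=2.27; Q1=6.81, Q3=11.35; dissipated=2.172
Final charges: Q1=6.81, Q2=8.50, Q3=11.35, Q4=19.33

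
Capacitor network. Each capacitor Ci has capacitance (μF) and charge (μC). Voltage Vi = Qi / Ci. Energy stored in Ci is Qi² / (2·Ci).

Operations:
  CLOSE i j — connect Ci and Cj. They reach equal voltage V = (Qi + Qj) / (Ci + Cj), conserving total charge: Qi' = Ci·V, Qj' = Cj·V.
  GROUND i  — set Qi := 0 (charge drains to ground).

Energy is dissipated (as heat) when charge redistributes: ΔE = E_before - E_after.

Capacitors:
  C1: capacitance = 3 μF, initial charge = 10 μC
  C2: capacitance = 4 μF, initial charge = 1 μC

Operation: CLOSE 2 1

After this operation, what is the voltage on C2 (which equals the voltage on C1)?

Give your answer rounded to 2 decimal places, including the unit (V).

Initial: C1(3μF, Q=10μC, V=3.33V), C2(4μF, Q=1μC, V=0.25V)
Op 1: CLOSE 2-1: Q_total=11.00, C_total=7.00, V=1.57; Q2=6.29, Q1=4.71; dissipated=8.149

Answer: 1.57 V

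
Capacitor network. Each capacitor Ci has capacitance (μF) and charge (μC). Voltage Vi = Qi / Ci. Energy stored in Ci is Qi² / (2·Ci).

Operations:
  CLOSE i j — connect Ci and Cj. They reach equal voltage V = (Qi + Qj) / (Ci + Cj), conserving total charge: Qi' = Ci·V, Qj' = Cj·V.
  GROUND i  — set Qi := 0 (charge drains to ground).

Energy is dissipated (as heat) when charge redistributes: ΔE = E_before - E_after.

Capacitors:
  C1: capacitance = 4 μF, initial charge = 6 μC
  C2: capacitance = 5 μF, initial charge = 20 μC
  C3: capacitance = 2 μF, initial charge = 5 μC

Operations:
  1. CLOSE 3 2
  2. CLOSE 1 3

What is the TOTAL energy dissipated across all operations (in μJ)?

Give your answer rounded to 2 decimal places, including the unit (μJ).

Initial: C1(4μF, Q=6μC, V=1.50V), C2(5μF, Q=20μC, V=4.00V), C3(2μF, Q=5μC, V=2.50V)
Op 1: CLOSE 3-2: Q_total=25.00, C_total=7.00, V=3.57; Q3=7.14, Q2=17.86; dissipated=1.607
Op 2: CLOSE 1-3: Q_total=13.14, C_total=6.00, V=2.19; Q1=8.76, Q3=4.38; dissipated=2.861
Total dissipated: 4.468 μJ

Answer: 4.47 μJ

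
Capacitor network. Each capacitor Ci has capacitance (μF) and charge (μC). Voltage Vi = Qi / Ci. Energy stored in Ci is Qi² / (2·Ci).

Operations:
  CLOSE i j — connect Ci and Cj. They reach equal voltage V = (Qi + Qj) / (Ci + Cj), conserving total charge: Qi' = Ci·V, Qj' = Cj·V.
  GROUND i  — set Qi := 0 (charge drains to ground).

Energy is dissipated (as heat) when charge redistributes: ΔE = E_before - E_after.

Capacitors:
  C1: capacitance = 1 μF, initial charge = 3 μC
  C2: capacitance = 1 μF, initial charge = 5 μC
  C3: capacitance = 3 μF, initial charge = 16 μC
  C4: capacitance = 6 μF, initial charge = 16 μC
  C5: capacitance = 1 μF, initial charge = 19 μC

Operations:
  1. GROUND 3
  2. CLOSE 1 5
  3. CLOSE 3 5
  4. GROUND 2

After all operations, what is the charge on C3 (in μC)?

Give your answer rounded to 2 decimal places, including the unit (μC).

Answer: 8.25 μC

Derivation:
Initial: C1(1μF, Q=3μC, V=3.00V), C2(1μF, Q=5μC, V=5.00V), C3(3μF, Q=16μC, V=5.33V), C4(6μF, Q=16μC, V=2.67V), C5(1μF, Q=19μC, V=19.00V)
Op 1: GROUND 3: Q3=0; energy lost=42.667
Op 2: CLOSE 1-5: Q_total=22.00, C_total=2.00, V=11.00; Q1=11.00, Q5=11.00; dissipated=64.000
Op 3: CLOSE 3-5: Q_total=11.00, C_total=4.00, V=2.75; Q3=8.25, Q5=2.75; dissipated=45.375
Op 4: GROUND 2: Q2=0; energy lost=12.500
Final charges: Q1=11.00, Q2=0.00, Q3=8.25, Q4=16.00, Q5=2.75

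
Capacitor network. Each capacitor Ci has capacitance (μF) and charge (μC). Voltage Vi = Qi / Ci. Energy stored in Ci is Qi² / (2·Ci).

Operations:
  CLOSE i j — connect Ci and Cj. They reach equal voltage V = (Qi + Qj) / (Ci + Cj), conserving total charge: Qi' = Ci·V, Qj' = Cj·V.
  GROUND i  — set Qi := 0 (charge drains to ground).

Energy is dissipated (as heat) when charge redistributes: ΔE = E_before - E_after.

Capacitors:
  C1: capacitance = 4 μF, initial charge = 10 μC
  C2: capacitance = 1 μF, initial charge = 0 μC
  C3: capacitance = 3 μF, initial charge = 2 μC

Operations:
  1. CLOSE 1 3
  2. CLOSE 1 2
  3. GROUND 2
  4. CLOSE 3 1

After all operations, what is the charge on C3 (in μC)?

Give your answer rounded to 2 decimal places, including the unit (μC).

Answer: 4.56 μC

Derivation:
Initial: C1(4μF, Q=10μC, V=2.50V), C2(1μF, Q=0μC, V=0.00V), C3(3μF, Q=2μC, V=0.67V)
Op 1: CLOSE 1-3: Q_total=12.00, C_total=7.00, V=1.71; Q1=6.86, Q3=5.14; dissipated=2.881
Op 2: CLOSE 1-2: Q_total=6.86, C_total=5.00, V=1.37; Q1=5.49, Q2=1.37; dissipated=1.176
Op 3: GROUND 2: Q2=0; energy lost=0.940
Op 4: CLOSE 3-1: Q_total=10.63, C_total=7.00, V=1.52; Q3=4.56, Q1=6.07; dissipated=0.101
Final charges: Q1=6.07, Q2=0.00, Q3=4.56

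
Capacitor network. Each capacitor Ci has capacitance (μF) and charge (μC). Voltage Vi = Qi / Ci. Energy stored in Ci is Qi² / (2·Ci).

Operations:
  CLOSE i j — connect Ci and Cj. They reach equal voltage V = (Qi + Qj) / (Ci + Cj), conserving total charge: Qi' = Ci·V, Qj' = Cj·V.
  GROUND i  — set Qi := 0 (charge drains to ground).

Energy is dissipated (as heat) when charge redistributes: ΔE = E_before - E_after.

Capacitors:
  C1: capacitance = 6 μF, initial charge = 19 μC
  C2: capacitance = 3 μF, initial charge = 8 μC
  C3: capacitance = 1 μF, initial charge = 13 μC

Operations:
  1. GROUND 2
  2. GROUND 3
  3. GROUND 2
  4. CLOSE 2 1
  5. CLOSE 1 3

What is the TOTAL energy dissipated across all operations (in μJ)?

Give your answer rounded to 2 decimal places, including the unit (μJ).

Initial: C1(6μF, Q=19μC, V=3.17V), C2(3μF, Q=8μC, V=2.67V), C3(1μF, Q=13μC, V=13.00V)
Op 1: GROUND 2: Q2=0; energy lost=10.667
Op 2: GROUND 3: Q3=0; energy lost=84.500
Op 3: GROUND 2: Q2=0; energy lost=0.000
Op 4: CLOSE 2-1: Q_total=19.00, C_total=9.00, V=2.11; Q2=6.33, Q1=12.67; dissipated=10.028
Op 5: CLOSE 1-3: Q_total=12.67, C_total=7.00, V=1.81; Q1=10.86, Q3=1.81; dissipated=1.910
Total dissipated: 107.104 μJ

Answer: 107.10 μJ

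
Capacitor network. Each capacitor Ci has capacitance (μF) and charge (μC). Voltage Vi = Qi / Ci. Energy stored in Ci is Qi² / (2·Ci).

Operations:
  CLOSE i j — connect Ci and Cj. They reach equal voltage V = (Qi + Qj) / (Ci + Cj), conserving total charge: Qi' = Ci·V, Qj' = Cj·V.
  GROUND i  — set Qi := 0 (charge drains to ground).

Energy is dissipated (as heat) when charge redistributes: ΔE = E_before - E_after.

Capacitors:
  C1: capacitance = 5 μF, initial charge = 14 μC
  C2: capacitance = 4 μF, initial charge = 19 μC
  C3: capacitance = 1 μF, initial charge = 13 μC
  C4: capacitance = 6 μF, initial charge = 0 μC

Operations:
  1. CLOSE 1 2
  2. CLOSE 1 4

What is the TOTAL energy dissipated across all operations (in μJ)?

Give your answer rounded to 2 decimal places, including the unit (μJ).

Initial: C1(5μF, Q=14μC, V=2.80V), C2(4μF, Q=19μC, V=4.75V), C3(1μF, Q=13μC, V=13.00V), C4(6μF, Q=0μC, V=0.00V)
Op 1: CLOSE 1-2: Q_total=33.00, C_total=9.00, V=3.67; Q1=18.33, Q2=14.67; dissipated=4.225
Op 2: CLOSE 1-4: Q_total=18.33, C_total=11.00, V=1.67; Q1=8.33, Q4=10.00; dissipated=18.333
Total dissipated: 22.558 μJ

Answer: 22.56 μJ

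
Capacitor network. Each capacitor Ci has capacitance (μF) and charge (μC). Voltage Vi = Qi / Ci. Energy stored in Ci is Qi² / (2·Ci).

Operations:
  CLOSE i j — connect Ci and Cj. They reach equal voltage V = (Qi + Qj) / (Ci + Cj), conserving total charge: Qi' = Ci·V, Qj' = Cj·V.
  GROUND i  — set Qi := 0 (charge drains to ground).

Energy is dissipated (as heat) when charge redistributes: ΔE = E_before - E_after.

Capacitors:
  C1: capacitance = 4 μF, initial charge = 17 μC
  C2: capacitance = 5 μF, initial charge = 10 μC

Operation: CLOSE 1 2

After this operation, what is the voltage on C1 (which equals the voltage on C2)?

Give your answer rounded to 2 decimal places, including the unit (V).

Answer: 3.00 V

Derivation:
Initial: C1(4μF, Q=17μC, V=4.25V), C2(5μF, Q=10μC, V=2.00V)
Op 1: CLOSE 1-2: Q_total=27.00, C_total=9.00, V=3.00; Q1=12.00, Q2=15.00; dissipated=5.625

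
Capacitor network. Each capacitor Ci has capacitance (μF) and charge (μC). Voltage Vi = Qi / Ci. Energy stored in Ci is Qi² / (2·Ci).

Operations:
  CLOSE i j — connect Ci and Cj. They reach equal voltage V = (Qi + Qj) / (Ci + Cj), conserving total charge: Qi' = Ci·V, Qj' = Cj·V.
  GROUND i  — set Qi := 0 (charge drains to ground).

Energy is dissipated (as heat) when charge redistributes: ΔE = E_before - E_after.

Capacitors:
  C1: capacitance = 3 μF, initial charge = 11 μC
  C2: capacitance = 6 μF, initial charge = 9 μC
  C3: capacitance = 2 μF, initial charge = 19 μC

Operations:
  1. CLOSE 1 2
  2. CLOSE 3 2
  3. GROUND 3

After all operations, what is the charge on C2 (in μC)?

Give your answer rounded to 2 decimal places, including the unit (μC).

Answer: 24.25 μC

Derivation:
Initial: C1(3μF, Q=11μC, V=3.67V), C2(6μF, Q=9μC, V=1.50V), C3(2μF, Q=19μC, V=9.50V)
Op 1: CLOSE 1-2: Q_total=20.00, C_total=9.00, V=2.22; Q1=6.67, Q2=13.33; dissipated=4.694
Op 2: CLOSE 3-2: Q_total=32.33, C_total=8.00, V=4.04; Q3=8.08, Q2=24.25; dissipated=39.725
Op 3: GROUND 3: Q3=0; energy lost=16.335
Final charges: Q1=6.67, Q2=24.25, Q3=0.00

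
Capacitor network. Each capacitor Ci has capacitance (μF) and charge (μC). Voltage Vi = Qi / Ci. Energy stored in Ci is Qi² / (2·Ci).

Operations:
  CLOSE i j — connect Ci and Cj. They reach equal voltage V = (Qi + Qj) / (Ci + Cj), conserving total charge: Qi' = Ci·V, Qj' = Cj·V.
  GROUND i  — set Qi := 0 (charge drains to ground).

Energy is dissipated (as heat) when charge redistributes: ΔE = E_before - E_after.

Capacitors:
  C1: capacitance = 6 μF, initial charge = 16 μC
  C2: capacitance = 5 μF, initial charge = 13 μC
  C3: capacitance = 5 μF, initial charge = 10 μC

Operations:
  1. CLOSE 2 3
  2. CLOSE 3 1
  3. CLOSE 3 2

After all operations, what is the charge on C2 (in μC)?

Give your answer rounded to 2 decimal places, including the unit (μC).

Answer: 12.00 μC

Derivation:
Initial: C1(6μF, Q=16μC, V=2.67V), C2(5μF, Q=13μC, V=2.60V), C3(5μF, Q=10μC, V=2.00V)
Op 1: CLOSE 2-3: Q_total=23.00, C_total=10.00, V=2.30; Q2=11.50, Q3=11.50; dissipated=0.450
Op 2: CLOSE 3-1: Q_total=27.50, C_total=11.00, V=2.50; Q3=12.50, Q1=15.00; dissipated=0.183
Op 3: CLOSE 3-2: Q_total=24.00, C_total=10.00, V=2.40; Q3=12.00, Q2=12.00; dissipated=0.050
Final charges: Q1=15.00, Q2=12.00, Q3=12.00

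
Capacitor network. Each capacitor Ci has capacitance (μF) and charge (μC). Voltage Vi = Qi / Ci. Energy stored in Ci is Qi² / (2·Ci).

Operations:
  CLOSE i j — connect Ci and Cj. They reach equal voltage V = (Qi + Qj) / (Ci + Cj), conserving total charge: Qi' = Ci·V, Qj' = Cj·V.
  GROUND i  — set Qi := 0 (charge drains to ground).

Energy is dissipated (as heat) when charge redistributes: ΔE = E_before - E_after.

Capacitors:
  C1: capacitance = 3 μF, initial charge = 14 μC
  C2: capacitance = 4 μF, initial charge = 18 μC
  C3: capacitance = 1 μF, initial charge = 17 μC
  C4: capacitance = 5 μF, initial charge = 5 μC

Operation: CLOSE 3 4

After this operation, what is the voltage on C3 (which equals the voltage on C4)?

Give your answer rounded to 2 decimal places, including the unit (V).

Initial: C1(3μF, Q=14μC, V=4.67V), C2(4μF, Q=18μC, V=4.50V), C3(1μF, Q=17μC, V=17.00V), C4(5μF, Q=5μC, V=1.00V)
Op 1: CLOSE 3-4: Q_total=22.00, C_total=6.00, V=3.67; Q3=3.67, Q4=18.33; dissipated=106.667

Answer: 3.67 V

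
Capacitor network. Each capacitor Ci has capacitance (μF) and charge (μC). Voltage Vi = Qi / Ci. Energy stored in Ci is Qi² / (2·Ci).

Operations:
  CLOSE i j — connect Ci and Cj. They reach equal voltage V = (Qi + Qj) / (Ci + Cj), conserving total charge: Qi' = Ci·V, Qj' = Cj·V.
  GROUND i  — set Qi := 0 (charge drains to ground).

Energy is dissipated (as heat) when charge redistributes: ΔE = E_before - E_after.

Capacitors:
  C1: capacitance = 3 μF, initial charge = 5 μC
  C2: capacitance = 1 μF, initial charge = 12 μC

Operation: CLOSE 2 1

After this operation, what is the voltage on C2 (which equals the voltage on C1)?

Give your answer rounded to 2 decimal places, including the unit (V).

Initial: C1(3μF, Q=5μC, V=1.67V), C2(1μF, Q=12μC, V=12.00V)
Op 1: CLOSE 2-1: Q_total=17.00, C_total=4.00, V=4.25; Q2=4.25, Q1=12.75; dissipated=40.042

Answer: 4.25 V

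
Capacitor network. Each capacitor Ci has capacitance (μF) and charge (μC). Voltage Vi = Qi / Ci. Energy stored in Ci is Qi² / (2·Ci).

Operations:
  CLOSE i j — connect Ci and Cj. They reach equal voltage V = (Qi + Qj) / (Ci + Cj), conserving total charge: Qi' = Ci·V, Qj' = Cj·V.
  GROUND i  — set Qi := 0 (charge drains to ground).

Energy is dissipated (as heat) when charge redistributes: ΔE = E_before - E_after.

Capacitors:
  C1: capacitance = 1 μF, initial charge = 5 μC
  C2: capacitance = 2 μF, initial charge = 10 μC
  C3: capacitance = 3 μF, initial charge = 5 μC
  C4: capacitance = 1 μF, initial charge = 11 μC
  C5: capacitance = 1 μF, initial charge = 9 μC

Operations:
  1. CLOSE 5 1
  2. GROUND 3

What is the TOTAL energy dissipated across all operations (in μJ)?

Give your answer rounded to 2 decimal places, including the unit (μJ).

Initial: C1(1μF, Q=5μC, V=5.00V), C2(2μF, Q=10μC, V=5.00V), C3(3μF, Q=5μC, V=1.67V), C4(1μF, Q=11μC, V=11.00V), C5(1μF, Q=9μC, V=9.00V)
Op 1: CLOSE 5-1: Q_total=14.00, C_total=2.00, V=7.00; Q5=7.00, Q1=7.00; dissipated=4.000
Op 2: GROUND 3: Q3=0; energy lost=4.167
Total dissipated: 8.167 μJ

Answer: 8.17 μJ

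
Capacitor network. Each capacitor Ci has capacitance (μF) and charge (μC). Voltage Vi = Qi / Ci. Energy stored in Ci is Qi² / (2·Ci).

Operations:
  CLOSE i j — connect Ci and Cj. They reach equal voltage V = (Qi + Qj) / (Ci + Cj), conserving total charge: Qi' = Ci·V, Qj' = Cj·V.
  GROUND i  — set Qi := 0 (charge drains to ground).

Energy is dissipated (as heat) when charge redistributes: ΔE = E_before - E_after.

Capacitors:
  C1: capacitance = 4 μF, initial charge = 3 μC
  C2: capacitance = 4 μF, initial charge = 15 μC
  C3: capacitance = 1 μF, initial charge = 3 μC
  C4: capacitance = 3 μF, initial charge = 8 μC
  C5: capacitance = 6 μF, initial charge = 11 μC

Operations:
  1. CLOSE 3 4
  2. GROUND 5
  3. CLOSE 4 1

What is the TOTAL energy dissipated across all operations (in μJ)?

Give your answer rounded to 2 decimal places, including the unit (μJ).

Answer: 13.55 μJ

Derivation:
Initial: C1(4μF, Q=3μC, V=0.75V), C2(4μF, Q=15μC, V=3.75V), C3(1μF, Q=3μC, V=3.00V), C4(3μF, Q=8μC, V=2.67V), C5(6μF, Q=11μC, V=1.83V)
Op 1: CLOSE 3-4: Q_total=11.00, C_total=4.00, V=2.75; Q3=2.75, Q4=8.25; dissipated=0.042
Op 2: GROUND 5: Q5=0; energy lost=10.083
Op 3: CLOSE 4-1: Q_total=11.25, C_total=7.00, V=1.61; Q4=4.82, Q1=6.43; dissipated=3.429
Total dissipated: 13.554 μJ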